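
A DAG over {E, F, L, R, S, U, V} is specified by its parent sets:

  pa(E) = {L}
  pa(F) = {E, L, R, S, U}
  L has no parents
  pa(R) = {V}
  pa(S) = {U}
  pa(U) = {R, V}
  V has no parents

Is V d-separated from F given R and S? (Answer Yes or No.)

No — V and F are not d-separated given {R, S}.

There are 6 undirected paths between V and F; checking each against the conditioning set {R, S}:
  1. V → U → S → F — U:chain[open]; S:chain[blocks] ⇒ blocked
  2. V → U → F — U:chain[open] ⇒ active
  3. V → U ← R → F — U:collider[open]; R:fork[blocks] ⇒ blocked
  4. V → R → U → S → F — R:chain[blocks]; U:chain[open]; S:chain[blocks] ⇒ blocked
  5. V → R → U → F — R:chain[blocks]; U:chain[open] ⇒ blocked
  6. V → R → F — R:chain[blocks] ⇒ blocked
Since the path V → U → F is active, V and F are not d-separated given {R, S}.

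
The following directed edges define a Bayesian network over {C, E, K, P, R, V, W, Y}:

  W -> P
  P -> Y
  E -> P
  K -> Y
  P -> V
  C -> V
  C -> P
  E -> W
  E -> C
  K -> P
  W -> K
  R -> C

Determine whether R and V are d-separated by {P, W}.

No

There are 6 undirected paths between R and V; checking each against the conditioning set {P, W}:
  1. R → C → P → V — C:chain[open]; P:chain[blocks] ⇒ blocked
  2. R → C → V — C:chain[open] ⇒ active
  3. R → C ← E → W → K → P → V — C:collider[open]; E:fork[open]; W:chain[blocks]; K:chain[open]; P:chain[blocks] ⇒ blocked
  4. R → C ← E → W → K → Y ← P → V — C:collider[open]; E:fork[open]; W:chain[blocks]; K:chain[open]; Y:collider[blocks]; P:fork[blocks] ⇒ blocked
  5. R → C ← E → W → P → V — C:collider[open]; E:fork[open]; W:chain[blocks]; P:chain[blocks] ⇒ blocked
  6. R → C ← E → P → V — C:collider[open]; E:fork[open]; P:chain[blocks] ⇒ blocked
At least one path is unblocked, so d-separation fails.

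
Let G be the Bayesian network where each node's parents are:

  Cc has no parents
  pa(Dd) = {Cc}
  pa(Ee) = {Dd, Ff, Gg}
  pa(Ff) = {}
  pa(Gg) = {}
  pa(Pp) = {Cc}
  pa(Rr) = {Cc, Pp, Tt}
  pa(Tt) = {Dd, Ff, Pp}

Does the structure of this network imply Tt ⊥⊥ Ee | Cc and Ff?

6 paths connect Tt and Ee; each must be blocked for d-separation to hold:
Path 1: Tt → Rr ← Cc → Dd → Ee
  Rr is a collider here and neither Rr nor any of its descendants is conditioned on, so the collider stays closed — the path is blocked at Rr.
Path 2: Tt → Rr ← Pp ← Cc → Dd → Ee
  Rr is a collider here and neither Rr nor any of its descendants is conditioned on, so the collider stays closed — the path is blocked at Rr.
Path 3: Tt ← Ff → Ee
  Ff is a fork here and Ff is conditioned on, so the path is blocked at Ff.
Path 4: Tt ← Dd → Ee
  Dd is a fork and Dd is not conditioned on — no node blocks this path, so it is active.
Path 5: Tt ← Pp → Rr ← Cc → Dd → Ee
  Rr is a collider here and neither Rr nor any of its descendants is conditioned on, so the collider stays closed — the path is blocked at Rr.
Path 6: Tt ← Pp ← Cc → Dd → Ee
  Cc is a fork here and Cc is conditioned on, so the path is blocked at Cc.
Because an active path exists, Tt and Ee are not d-separated.

No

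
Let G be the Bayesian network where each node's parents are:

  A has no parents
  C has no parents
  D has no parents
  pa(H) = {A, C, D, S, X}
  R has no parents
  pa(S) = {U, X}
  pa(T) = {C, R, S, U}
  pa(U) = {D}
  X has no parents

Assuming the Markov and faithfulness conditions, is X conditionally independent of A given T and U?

Yes

Enumerating the 6 paths from X to A and testing each for blocking by {T, U}:
Path 1: X → H ← A
  H is a collider here and neither H nor any of its descendants is conditioned on, so the collider stays closed — the path is blocked at H.
Path 2: X → S ← U ← D → H ← A
  U is a chain here and U is conditioned on, so the path is blocked at U.
Path 3: X → S ← U → T ← C → H ← A
  U is a fork here and U is conditioned on, so the path is blocked at U.
Path 4: X → S → T ← C → H ← A
  H is a collider here and neither H nor any of its descendants is conditioned on, so the collider stays closed — the path is blocked at H.
Path 5: X → S → T ← U ← D → H ← A
  U is a chain here and U is conditioned on, so the path is blocked at U.
Path 6: X → S → H ← A
  H is a collider here and neither H nor any of its descendants is conditioned on, so the collider stays closed — the path is blocked at H.
Every path is blocked, so X and A are d-separated given {T, U}.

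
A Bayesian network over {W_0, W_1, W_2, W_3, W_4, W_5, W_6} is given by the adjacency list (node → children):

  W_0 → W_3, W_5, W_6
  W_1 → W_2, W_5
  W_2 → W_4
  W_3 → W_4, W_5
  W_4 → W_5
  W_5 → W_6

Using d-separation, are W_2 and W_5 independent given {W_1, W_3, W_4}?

There are 5 undirected paths between W_2 and W_5; checking each against the conditioning set {W_1, W_3, W_4}:
Path 1: W_2 ← W_1 → W_5
  W_1 is a fork here and W_1 is conditioned on, so the path is blocked at W_1.
Path 2: W_2 → W_4 → W_5
  W_4 is a chain here and W_4 is conditioned on, so the path is blocked at W_4.
Path 3: W_2 → W_4 ← W_3 → W_5
  W_3 is a fork here and W_3 is conditioned on, so the path is blocked at W_3.
Path 4: W_2 → W_4 ← W_3 ← W_0 → W_5
  W_3 is a chain here and W_3 is conditioned on, so the path is blocked at W_3.
Path 5: W_2 → W_4 ← W_3 ← W_0 → W_6 ← W_5
  W_3 is a chain here and W_3 is conditioned on, so the path is blocked at W_3.
All paths are blocked; W_2 ⊥ W_5 | {W_1, W_3, W_4} holds.

Yes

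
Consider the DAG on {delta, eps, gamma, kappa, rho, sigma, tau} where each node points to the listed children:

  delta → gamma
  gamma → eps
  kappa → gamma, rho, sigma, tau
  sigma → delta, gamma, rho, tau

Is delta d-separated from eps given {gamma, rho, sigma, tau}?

5 paths connect delta and eps; each must be blocked for d-separation to hold:
Path 1: delta ← sigma ← kappa → gamma → eps
  sigma is a chain here and sigma is conditioned on, so the path is blocked at sigma.
Path 2: delta ← sigma → rho ← kappa → gamma → eps
  sigma is a fork here and sigma is conditioned on, so the path is blocked at sigma.
Path 3: delta ← sigma → tau ← kappa → gamma → eps
  sigma is a fork here and sigma is conditioned on, so the path is blocked at sigma.
Path 4: delta ← sigma → gamma → eps
  sigma is a fork here and sigma is conditioned on, so the path is blocked at sigma.
Path 5: delta → gamma → eps
  gamma is a chain here and gamma is conditioned on, so the path is blocked at gamma.
All paths are blocked; delta ⊥ eps | {gamma, rho, sigma, tau} holds.

Yes — delta and eps are d-separated given {gamma, rho, sigma, tau}.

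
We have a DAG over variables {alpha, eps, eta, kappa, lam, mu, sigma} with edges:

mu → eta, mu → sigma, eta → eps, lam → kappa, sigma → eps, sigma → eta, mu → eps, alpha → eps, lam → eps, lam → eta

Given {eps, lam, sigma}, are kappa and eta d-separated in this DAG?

Yes

6 paths connect kappa and eta; each must be blocked for d-separation to hold:
Path 1: kappa ← lam → eps ← sigma ← mu → eta
  lam is a fork here and lam is conditioned on, so the path is blocked at lam.
Path 2: kappa ← lam → eps ← sigma → eta
  lam is a fork here and lam is conditioned on, so the path is blocked at lam.
Path 3: kappa ← lam → eps ← mu → sigma → eta
  lam is a fork here and lam is conditioned on, so the path is blocked at lam.
Path 4: kappa ← lam → eps ← mu → eta
  lam is a fork here and lam is conditioned on, so the path is blocked at lam.
Path 5: kappa ← lam → eps ← eta
  lam is a fork here and lam is conditioned on, so the path is blocked at lam.
Path 6: kappa ← lam → eta
  lam is a fork here and lam is conditioned on, so the path is blocked at lam.
Since every path is blocked, d-separation holds.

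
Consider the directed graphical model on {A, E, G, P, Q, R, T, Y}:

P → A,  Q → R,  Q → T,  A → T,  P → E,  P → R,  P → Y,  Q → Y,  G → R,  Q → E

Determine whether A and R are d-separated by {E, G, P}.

Enumerating the 6 paths from A to R and testing each for blocking by {E, G, P}:
Path 1: A ← P → E ← Q → R
  P is a fork here and P is conditioned on, so the path is blocked at P.
Path 2: A ← P → Y ← Q → R
  P is a fork here and P is conditioned on, so the path is blocked at P.
Path 3: A ← P → R
  P is a fork here and P is conditioned on, so the path is blocked at P.
Path 4: A → T ← Q → E ← P → R
  T is a collider here and neither T nor any of its descendants is conditioned on, so the collider stays closed — the path is blocked at T.
Path 5: A → T ← Q → Y ← P → R
  T is a collider here and neither T nor any of its descendants is conditioned on, so the collider stays closed — the path is blocked at T.
Path 6: A → T ← Q → R
  T is a collider here and neither T nor any of its descendants is conditioned on, so the collider stays closed — the path is blocked at T.
Every path is blocked, so A and R are d-separated given {E, G, P}.

Yes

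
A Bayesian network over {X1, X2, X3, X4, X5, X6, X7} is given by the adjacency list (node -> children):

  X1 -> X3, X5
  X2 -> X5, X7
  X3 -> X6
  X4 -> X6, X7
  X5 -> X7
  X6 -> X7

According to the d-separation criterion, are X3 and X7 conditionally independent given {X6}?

There are 4 undirected paths between X3 and X7; checking each against the conditioning set {X6}:
Path 1: X3 → X6 ← X4 → X7
  X6 is a collider and X6 is conditioned on, which opens it; X4 is a fork and X4 is not conditioned on — no node blocks this path, so it is active.
Path 2: X3 → X6 → X7
  X6 is a chain here and X6 is conditioned on, so the path is blocked at X6.
Path 3: X3 ← X1 → X5 ← X2 → X7
  X5 is a collider here and neither X5 nor any of its descendants is conditioned on, so the collider stays closed — the path is blocked at X5.
Path 4: X3 ← X1 → X5 → X7
  X1 is a fork and X1 is not conditioned on; X5 is a chain and X5 is not conditioned on — no node blocks this path, so it is active.
Since the path X3 → X6 ← X4 → X7 is active, X3 and X7 are not d-separated given {X6}.

No — X3 and X7 are not d-separated given {X6}.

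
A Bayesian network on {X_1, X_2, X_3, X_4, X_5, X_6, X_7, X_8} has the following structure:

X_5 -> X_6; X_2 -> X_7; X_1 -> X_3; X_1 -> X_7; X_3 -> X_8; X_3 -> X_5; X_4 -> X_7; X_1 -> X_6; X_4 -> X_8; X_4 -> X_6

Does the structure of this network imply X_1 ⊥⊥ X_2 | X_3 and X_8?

5 paths connect X_1 and X_2; each must be blocked for d-separation to hold:
Path 1: X_1 → X_6 ← X_5 ← X_3 → X_8 ← X_4 → X_7 ← X_2
  X_6 is a collider here and neither X_6 nor any of its descendants is conditioned on, so the collider stays closed — the path is blocked at X_6.
Path 2: X_1 → X_6 ← X_4 → X_7 ← X_2
  X_6 is a collider here and neither X_6 nor any of its descendants is conditioned on, so the collider stays closed — the path is blocked at X_6.
Path 3: X_1 → X_3 → X_8 ← X_4 → X_7 ← X_2
  X_3 is a chain here and X_3 is conditioned on, so the path is blocked at X_3.
Path 4: X_1 → X_3 → X_5 → X_6 ← X_4 → X_7 ← X_2
  X_3 is a chain here and X_3 is conditioned on, so the path is blocked at X_3.
Path 5: X_1 → X_7 ← X_2
  X_7 is a collider here and neither X_7 nor any of its descendants is conditioned on, so the collider stays closed — the path is blocked at X_7.
Since every path is blocked, d-separation holds.

Yes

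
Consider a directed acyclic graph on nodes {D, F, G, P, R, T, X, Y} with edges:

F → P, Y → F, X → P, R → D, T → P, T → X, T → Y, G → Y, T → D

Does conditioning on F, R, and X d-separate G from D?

3 paths connect G and D; each must be blocked for d-separation to hold:
Path 1: G → Y → F → P ← X ← T → D
  F is a chain here and F is conditioned on, so the path is blocked at F.
Path 2: G → Y → F → P ← T → D
  F is a chain here and F is conditioned on, so the path is blocked at F.
Path 3: G → Y ← T → D
  Y is a collider and its descendant F is conditioned on, which opens it; T is a fork and T is not conditioned on — no node blocks this path, so it is active.
Since the path G → Y ← T → D is active, G and D are not d-separated given {F, R, X}.

No — G and D are not d-separated given {F, R, X}.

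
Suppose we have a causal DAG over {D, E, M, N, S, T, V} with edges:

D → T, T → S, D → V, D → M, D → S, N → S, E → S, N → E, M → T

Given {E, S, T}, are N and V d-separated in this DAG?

No

We examine all 6 paths between N and V:
Path 1: N → E → S ← T ← D → V
  E is a chain here and E is conditioned on, so the path is blocked at E.
Path 2: N → E → S ← T ← M ← D → V
  E is a chain here and E is conditioned on, so the path is blocked at E.
Path 3: N → E → S ← D → V
  E is a chain here and E is conditioned on, so the path is blocked at E.
Path 4: N → S ← T ← D → V
  T is a chain here and T is conditioned on, so the path is blocked at T.
Path 5: N → S ← T ← M ← D → V
  T is a chain here and T is conditioned on, so the path is blocked at T.
Path 6: N → S ← D → V
  S is a collider and S is conditioned on, which opens it; D is a fork and D is not conditioned on — no node blocks this path, so it is active.
Since the path N → S ← D → V is active, N and V are not d-separated given {E, S, T}.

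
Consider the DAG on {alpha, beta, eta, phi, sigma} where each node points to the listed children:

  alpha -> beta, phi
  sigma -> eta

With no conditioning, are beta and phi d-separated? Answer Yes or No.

No

There is one path between beta and phi:
Path 1: beta ← alpha → phi
  alpha is a fork and alpha is not conditioned on — no node blocks this path, so it is active.
At least one path is unblocked, so d-separation fails.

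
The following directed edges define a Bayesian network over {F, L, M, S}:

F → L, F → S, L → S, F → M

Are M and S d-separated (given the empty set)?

No

There are 2 undirected paths between M and S; checking each against the conditioning set ∅:
Path 1: M ← F → S
  F is a fork and F is not conditioned on — no node blocks this path, so it is active.
Path 2: M ← F → L → S
  F is a fork and F is not conditioned on; L is a chain and L is not conditioned on — no node blocks this path, so it is active.
At least one path is unblocked, so d-separation fails.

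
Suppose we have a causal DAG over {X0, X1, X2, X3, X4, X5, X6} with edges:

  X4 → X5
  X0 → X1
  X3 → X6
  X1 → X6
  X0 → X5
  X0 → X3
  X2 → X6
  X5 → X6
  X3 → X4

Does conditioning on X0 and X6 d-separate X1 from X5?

No

There are 6 undirected paths between X1 and X5; checking each against the conditioning set {X0, X6}:
Path 1: X1 → X6 ← X3 ← X0 → X5
  X0 is a fork here and X0 is conditioned on, so the path is blocked at X0.
Path 2: X1 → X6 ← X3 → X4 → X5
  X6 is a collider and X6 is conditioned on, which opens it; X3 is a fork and X3 is not conditioned on; X4 is a chain and X4 is not conditioned on — no node blocks this path, so it is active.
Path 3: X1 → X6 ← X5
  X6 is a collider and X6 is conditioned on, which opens it — no node blocks this path, so it is active.
Path 4: X1 ← X0 → X3 → X6 ← X5
  X0 is a fork here and X0 is conditioned on, so the path is blocked at X0.
Path 5: X1 ← X0 → X3 → X4 → X5
  X0 is a fork here and X0 is conditioned on, so the path is blocked at X0.
Path 6: X1 ← X0 → X5
  X0 is a fork here and X0 is conditioned on, so the path is blocked at X0.
At least one path is unblocked, so d-separation fails.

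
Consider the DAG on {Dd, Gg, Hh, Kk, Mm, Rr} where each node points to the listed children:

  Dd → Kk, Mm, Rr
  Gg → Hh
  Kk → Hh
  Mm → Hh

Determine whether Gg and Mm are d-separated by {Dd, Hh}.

No

There are 2 undirected paths between Gg and Mm; checking each against the conditioning set {Dd, Hh}:
Path 1: Gg → Hh ← Mm
  Hh is a collider and Hh is conditioned on, which opens it — no node blocks this path, so it is active.
Path 2: Gg → Hh ← Kk ← Dd → Mm
  Dd is a fork here and Dd is conditioned on, so the path is blocked at Dd.
Because an active path exists, Gg and Mm are not d-separated.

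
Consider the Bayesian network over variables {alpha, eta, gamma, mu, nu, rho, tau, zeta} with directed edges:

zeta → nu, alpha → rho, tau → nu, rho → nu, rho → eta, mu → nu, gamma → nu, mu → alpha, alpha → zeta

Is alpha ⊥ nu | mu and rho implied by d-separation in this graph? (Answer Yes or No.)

There are 3 undirected paths between alpha and nu; checking each against the conditioning set {mu, rho}:
Path 1: alpha ← mu → nu
  mu is a fork here and mu is conditioned on, so the path is blocked at mu.
Path 2: alpha → rho → nu
  rho is a chain here and rho is conditioned on, so the path is blocked at rho.
Path 3: alpha → zeta → nu
  zeta is a chain and zeta is not conditioned on — no node blocks this path, so it is active.
Since the path alpha → zeta → nu is active, alpha and nu are not d-separated given {mu, rho}.

No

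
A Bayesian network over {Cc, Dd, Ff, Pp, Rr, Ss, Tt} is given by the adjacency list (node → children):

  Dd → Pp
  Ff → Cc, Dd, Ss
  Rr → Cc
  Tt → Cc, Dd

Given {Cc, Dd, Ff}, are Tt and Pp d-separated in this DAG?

2 paths connect Tt and Pp; each must be blocked for d-separation to hold:
  1. Tt → Cc ← Ff → Dd → Pp — Cc:collider[open]; Ff:fork[blocks]; Dd:chain[blocks] ⇒ blocked
  2. Tt → Dd → Pp — Dd:chain[blocks] ⇒ blocked
Since every path is blocked, d-separation holds.

Yes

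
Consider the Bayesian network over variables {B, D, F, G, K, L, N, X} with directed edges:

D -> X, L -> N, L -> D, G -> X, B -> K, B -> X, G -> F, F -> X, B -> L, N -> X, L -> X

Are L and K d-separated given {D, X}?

No

We examine all 4 paths between L and K:
Path 1: L → N → X ← B → K
  N is a chain and N is not conditioned on; X is a collider and X is conditioned on, which opens it; B is a fork and B is not conditioned on — no node blocks this path, so it is active.
Path 2: L → X ← B → K
  X is a collider and X is conditioned on, which opens it; B is a fork and B is not conditioned on — no node blocks this path, so it is active.
Path 3: L → D → X ← B → K
  D is a chain here and D is conditioned on, so the path is blocked at D.
Path 4: L ← B → K
  B is a fork and B is not conditioned on — no node blocks this path, so it is active.
At least one path is unblocked, so d-separation fails.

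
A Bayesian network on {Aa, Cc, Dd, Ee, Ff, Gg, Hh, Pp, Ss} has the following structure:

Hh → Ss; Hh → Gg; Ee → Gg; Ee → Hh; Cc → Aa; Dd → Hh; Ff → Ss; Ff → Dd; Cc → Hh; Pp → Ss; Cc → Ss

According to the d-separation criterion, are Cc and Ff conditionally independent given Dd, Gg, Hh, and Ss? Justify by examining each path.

4 paths connect Cc and Ff; each must be blocked for d-separation to hold:
Path 1: Cc → Hh ← Dd ← Ff
  Dd is a chain here and Dd is conditioned on, so the path is blocked at Dd.
Path 2: Cc → Hh → Ss ← Ff
  Hh is a chain here and Hh is conditioned on, so the path is blocked at Hh.
Path 3: Cc → Ss ← Hh ← Dd ← Ff
  Hh is a chain here and Hh is conditioned on, so the path is blocked at Hh.
Path 4: Cc → Ss ← Ff
  Ss is a collider and Ss is conditioned on, which opens it — no node blocks this path, so it is active.
Because an active path exists, Cc and Ff are not d-separated.

No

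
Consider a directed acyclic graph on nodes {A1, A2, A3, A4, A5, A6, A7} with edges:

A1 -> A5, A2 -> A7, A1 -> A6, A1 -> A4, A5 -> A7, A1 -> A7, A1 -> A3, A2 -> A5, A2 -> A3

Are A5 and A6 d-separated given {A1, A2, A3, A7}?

Yes

5 paths connect A5 and A6; each must be blocked for d-separation to hold:
Path 1: A5 ← A1 → A6
  A1 is a fork here and A1 is conditioned on, so the path is blocked at A1.
Path 2: A5 ← A2 → A7 ← A1 → A6
  A2 is a fork here and A2 is conditioned on, so the path is blocked at A2.
Path 3: A5 ← A2 → A3 ← A1 → A6
  A2 is a fork here and A2 is conditioned on, so the path is blocked at A2.
Path 4: A5 → A7 ← A1 → A6
  A1 is a fork here and A1 is conditioned on, so the path is blocked at A1.
Path 5: A5 → A7 ← A2 → A3 ← A1 → A6
  A2 is a fork here and A2 is conditioned on, so the path is blocked at A2.
All paths are blocked; A5 ⊥ A6 | {A1, A2, A3, A7} holds.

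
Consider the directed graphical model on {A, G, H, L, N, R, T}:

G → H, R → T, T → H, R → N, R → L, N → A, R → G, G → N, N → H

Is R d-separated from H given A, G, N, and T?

Yes — R and H are d-separated given {A, G, N, T}.

There are 5 undirected paths between R and H; checking each against the conditioning set {A, G, N, T}:
Path 1: R → G → H
  G is a chain here and G is conditioned on, so the path is blocked at G.
Path 2: R → G → N → H
  G is a chain here and G is conditioned on, so the path is blocked at G.
Path 3: R → T → H
  T is a chain here and T is conditioned on, so the path is blocked at T.
Path 4: R → N ← G → H
  G is a fork here and G is conditioned on, so the path is blocked at G.
Path 5: R → N → H
  N is a chain here and N is conditioned on, so the path is blocked at N.
All paths are blocked; R ⊥ H | {A, G, N, T} holds.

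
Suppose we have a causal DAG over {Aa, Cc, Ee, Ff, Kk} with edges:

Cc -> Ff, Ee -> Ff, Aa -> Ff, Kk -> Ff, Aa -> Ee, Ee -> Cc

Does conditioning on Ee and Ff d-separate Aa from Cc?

No

We examine all 4 paths between Aa and Cc:
Path 1: Aa → Ee → Cc
  Ee is a chain here and Ee is conditioned on, so the path is blocked at Ee.
Path 2: Aa → Ee → Ff ← Cc
  Ee is a chain here and Ee is conditioned on, so the path is blocked at Ee.
Path 3: Aa → Ff ← Ee → Cc
  Ee is a fork here and Ee is conditioned on, so the path is blocked at Ee.
Path 4: Aa → Ff ← Cc
  Ff is a collider and Ff is conditioned on, which opens it — no node blocks this path, so it is active.
At least one path is unblocked, so d-separation fails.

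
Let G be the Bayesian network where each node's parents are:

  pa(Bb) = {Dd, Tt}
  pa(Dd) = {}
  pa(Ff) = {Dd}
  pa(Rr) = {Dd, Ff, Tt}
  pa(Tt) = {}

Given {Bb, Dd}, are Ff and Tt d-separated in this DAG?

Yes — Ff and Tt are d-separated given {Bb, Dd}.

There are 4 undirected paths between Ff and Tt; checking each against the conditioning set {Bb, Dd}:
Path 1: Ff ← Dd → Rr ← Tt
  Dd is a fork here and Dd is conditioned on, so the path is blocked at Dd.
Path 2: Ff ← Dd → Bb ← Tt
  Dd is a fork here and Dd is conditioned on, so the path is blocked at Dd.
Path 3: Ff → Rr ← Dd → Bb ← Tt
  Rr is a collider here and neither Rr nor any of its descendants is conditioned on, so the collider stays closed — the path is blocked at Rr.
Path 4: Ff → Rr ← Tt
  Rr is a collider here and neither Rr nor any of its descendants is conditioned on, so the collider stays closed — the path is blocked at Rr.
All paths are blocked; Ff ⊥ Tt | {Bb, Dd} holds.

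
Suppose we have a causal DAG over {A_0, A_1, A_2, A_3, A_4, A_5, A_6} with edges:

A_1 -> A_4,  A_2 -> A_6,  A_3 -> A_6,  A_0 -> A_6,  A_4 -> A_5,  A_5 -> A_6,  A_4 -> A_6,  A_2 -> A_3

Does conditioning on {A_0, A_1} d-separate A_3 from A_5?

We examine all 4 paths between A_3 and A_5:
  1. A_3 → A_6 ← A_5 — A_6:collider[blocks] ⇒ blocked
  2. A_3 → A_6 ← A_4 → A_5 — A_6:collider[blocks]; A_4:fork[open] ⇒ blocked
  3. A_3 ← A_2 → A_6 ← A_5 — A_2:fork[open]; A_6:collider[blocks] ⇒ blocked
  4. A_3 ← A_2 → A_6 ← A_4 → A_5 — A_2:fork[open]; A_6:collider[blocks]; A_4:fork[open] ⇒ blocked
All paths are blocked; A_3 ⊥ A_5 | {A_0, A_1} holds.

Yes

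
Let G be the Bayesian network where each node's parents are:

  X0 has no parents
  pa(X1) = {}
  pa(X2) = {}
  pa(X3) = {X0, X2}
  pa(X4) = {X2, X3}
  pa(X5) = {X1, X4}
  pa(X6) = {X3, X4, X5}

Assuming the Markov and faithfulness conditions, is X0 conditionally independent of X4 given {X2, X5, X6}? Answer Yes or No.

No — X0 and X4 are not d-separated given {X2, X5, X6}.

There are 4 undirected paths between X0 and X4; checking each against the conditioning set {X2, X5, X6}:
Path 1: X0 → X3 → X4
  X3 is a chain and X3 is not conditioned on — no node blocks this path, so it is active.
Path 2: X0 → X3 → X6 ← X4
  X3 is a chain and X3 is not conditioned on; X6 is a collider and X6 is conditioned on, which opens it — no node blocks this path, so it is active.
Path 3: X0 → X3 → X6 ← X5 ← X4
  X5 is a chain here and X5 is conditioned on, so the path is blocked at X5.
Path 4: X0 → X3 ← X2 → X4
  X2 is a fork here and X2 is conditioned on, so the path is blocked at X2.
At least one path is unblocked, so d-separation fails.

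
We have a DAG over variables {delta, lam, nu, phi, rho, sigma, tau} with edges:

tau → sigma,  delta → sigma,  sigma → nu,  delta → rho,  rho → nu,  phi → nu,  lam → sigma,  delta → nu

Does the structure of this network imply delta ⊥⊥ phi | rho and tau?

Enumerating the 3 paths from delta to phi and testing each for blocking by {rho, tau}:
Path 1: delta → rho → nu ← phi
  rho is a chain here and rho is conditioned on, so the path is blocked at rho.
Path 2: delta → nu ← phi
  nu is a collider here and neither nu nor any of its descendants is conditioned on, so the collider stays closed — the path is blocked at nu.
Path 3: delta → sigma → nu ← phi
  nu is a collider here and neither nu nor any of its descendants is conditioned on, so the collider stays closed — the path is blocked at nu.
Since every path is blocked, d-separation holds.

Yes — delta and phi are d-separated given {rho, tau}.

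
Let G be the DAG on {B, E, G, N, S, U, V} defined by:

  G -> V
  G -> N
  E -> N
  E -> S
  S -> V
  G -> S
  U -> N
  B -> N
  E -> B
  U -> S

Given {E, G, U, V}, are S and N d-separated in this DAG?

Enumerating the 5 paths from S to N and testing each for blocking by {E, G, U, V}:
Path 1: S ← E → B → N
  E is a fork here and E is conditioned on, so the path is blocked at E.
Path 2: S ← E → N
  E is a fork here and E is conditioned on, so the path is blocked at E.
Path 3: S → V ← G → N
  G is a fork here and G is conditioned on, so the path is blocked at G.
Path 4: S ← G → N
  G is a fork here and G is conditioned on, so the path is blocked at G.
Path 5: S ← U → N
  U is a fork here and U is conditioned on, so the path is blocked at U.
Since every path is blocked, d-separation holds.

Yes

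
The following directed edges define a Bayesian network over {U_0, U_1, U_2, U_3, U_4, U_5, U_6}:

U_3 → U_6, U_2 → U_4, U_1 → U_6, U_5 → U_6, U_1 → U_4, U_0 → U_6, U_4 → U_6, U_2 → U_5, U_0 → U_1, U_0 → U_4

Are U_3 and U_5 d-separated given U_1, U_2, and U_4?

Yes

There are 6 undirected paths between U_3 and U_5; checking each against the conditioning set {U_1, U_2, U_4}:
  1. U_3 → U_6 ← U_5 — U_6:collider[blocks] ⇒ blocked
  2. U_3 → U_6 ← U_0 → U_4 ← U_2 → U_5 — U_6:collider[blocks]; U_0:fork[open]; U_4:collider[open]; U_2:fork[blocks] ⇒ blocked
  3. U_3 → U_6 ← U_0 → U_1 → U_4 ← U_2 → U_5 — U_6:collider[blocks]; U_0:fork[open]; U_1:chain[blocks]; U_4:collider[open]; U_2:fork[blocks] ⇒ blocked
  4. U_3 → U_6 ← U_4 ← U_2 → U_5 — U_6:collider[blocks]; U_4:chain[blocks]; U_2:fork[blocks] ⇒ blocked
  5. U_3 → U_6 ← U_1 ← U_0 → U_4 ← U_2 → U_5 — U_6:collider[blocks]; U_1:chain[blocks]; U_0:fork[open]; U_4:collider[open]; U_2:fork[blocks] ⇒ blocked
  6. U_3 → U_6 ← U_1 → U_4 ← U_2 → U_5 — U_6:collider[blocks]; U_1:fork[blocks]; U_4:collider[open]; U_2:fork[blocks] ⇒ blocked
Every path is blocked, so U_3 and U_5 are d-separated given {U_1, U_2, U_4}.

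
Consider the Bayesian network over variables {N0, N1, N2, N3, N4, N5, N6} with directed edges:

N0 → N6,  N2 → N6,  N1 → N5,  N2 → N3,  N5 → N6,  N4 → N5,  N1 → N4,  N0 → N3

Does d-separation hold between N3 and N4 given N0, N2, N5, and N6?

Enumerating the 4 paths from N3 to N4 and testing each for blocking by {N0, N2, N5, N6}:
Path 1: N3 ← N0 → N6 ← N5 ← N1 → N4
  N0 is a fork here and N0 is conditioned on, so the path is blocked at N0.
Path 2: N3 ← N0 → N6 ← N5 ← N4
  N0 is a fork here and N0 is conditioned on, so the path is blocked at N0.
Path 3: N3 ← N2 → N6 ← N5 ← N1 → N4
  N2 is a fork here and N2 is conditioned on, so the path is blocked at N2.
Path 4: N3 ← N2 → N6 ← N5 ← N4
  N2 is a fork here and N2 is conditioned on, so the path is blocked at N2.
Every path is blocked, so N3 and N4 are d-separated given {N0, N2, N5, N6}.

Yes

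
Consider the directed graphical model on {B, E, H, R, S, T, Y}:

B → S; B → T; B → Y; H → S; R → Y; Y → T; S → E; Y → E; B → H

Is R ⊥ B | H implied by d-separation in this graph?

Yes

Enumerating the 4 paths from R to B and testing each for blocking by {H}:
Path 1: R → Y → E ← S ← H ← B
  E is a collider here and neither E nor any of its descendants is conditioned on, so the collider stays closed — the path is blocked at E.
Path 2: R → Y → E ← S ← B
  E is a collider here and neither E nor any of its descendants is conditioned on, so the collider stays closed — the path is blocked at E.
Path 3: R → Y → T ← B
  T is a collider here and neither T nor any of its descendants is conditioned on, so the collider stays closed — the path is blocked at T.
Path 4: R → Y ← B
  Y is a collider here and neither Y nor any of its descendants is conditioned on, so the collider stays closed — the path is blocked at Y.
Since every path is blocked, d-separation holds.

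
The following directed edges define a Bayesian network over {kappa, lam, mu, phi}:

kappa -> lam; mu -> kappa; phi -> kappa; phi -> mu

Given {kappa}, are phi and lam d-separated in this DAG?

Yes

We examine all 2 paths between phi and lam:
Path 1: phi → kappa → lam
  kappa is a chain here and kappa is conditioned on, so the path is blocked at kappa.
Path 2: phi → mu → kappa → lam
  kappa is a chain here and kappa is conditioned on, so the path is blocked at kappa.
All paths are blocked; phi ⊥ lam | {kappa} holds.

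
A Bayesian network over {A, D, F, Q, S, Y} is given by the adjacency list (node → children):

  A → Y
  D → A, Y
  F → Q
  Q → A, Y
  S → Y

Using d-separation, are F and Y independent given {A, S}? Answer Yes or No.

Enumerating the 3 paths from F to Y and testing each for blocking by {A, S}:
  1. F → Q → Y — Q:chain[open] ⇒ active
  2. F → Q → A → Y — Q:chain[open]; A:chain[blocks] ⇒ blocked
  3. F → Q → A ← D → Y — Q:chain[open]; A:collider[open]; D:fork[open] ⇒ active
Because an active path exists, F and Y are not d-separated.

No — F and Y are not d-separated given {A, S}.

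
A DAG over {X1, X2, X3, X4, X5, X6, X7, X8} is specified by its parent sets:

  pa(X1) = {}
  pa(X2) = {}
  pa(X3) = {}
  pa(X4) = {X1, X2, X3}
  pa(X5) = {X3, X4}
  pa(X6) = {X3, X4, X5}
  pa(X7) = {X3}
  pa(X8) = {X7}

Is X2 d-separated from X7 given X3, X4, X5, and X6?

We examine all 5 paths between X2 and X7:
  1. X2 → X4 → X5 → X6 ← X3 → X7 — X4:chain[blocks]; X5:chain[blocks]; X6:collider[open]; X3:fork[blocks] ⇒ blocked
  2. X2 → X4 → X5 ← X3 → X7 — X4:chain[blocks]; X5:collider[open]; X3:fork[blocks] ⇒ blocked
  3. X2 → X4 → X6 ← X5 ← X3 → X7 — X4:chain[blocks]; X6:collider[open]; X5:chain[blocks]; X3:fork[blocks] ⇒ blocked
  4. X2 → X4 → X6 ← X3 → X7 — X4:chain[blocks]; X6:collider[open]; X3:fork[blocks] ⇒ blocked
  5. X2 → X4 ← X3 → X7 — X4:collider[open]; X3:fork[blocks] ⇒ blocked
All paths are blocked; X2 ⊥ X7 | {X3, X4, X5, X6} holds.

Yes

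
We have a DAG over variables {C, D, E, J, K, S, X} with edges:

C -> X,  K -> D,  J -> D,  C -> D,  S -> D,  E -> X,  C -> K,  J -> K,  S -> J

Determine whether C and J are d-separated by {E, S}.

We examine all 6 paths between C and J:
  1. C → K ← J — K:collider[blocks] ⇒ blocked
  2. C → K → D ← S → J — K:chain[open]; D:collider[blocks]; S:fork[blocks] ⇒ blocked
  3. C → K → D ← J — K:chain[open]; D:collider[blocks] ⇒ blocked
  4. C → D ← K ← J — D:collider[blocks]; K:chain[open] ⇒ blocked
  5. C → D ← S → J — D:collider[blocks]; S:fork[blocks] ⇒ blocked
  6. C → D ← J — D:collider[blocks] ⇒ blocked
Every path is blocked, so C and J are d-separated given {E, S}.

Yes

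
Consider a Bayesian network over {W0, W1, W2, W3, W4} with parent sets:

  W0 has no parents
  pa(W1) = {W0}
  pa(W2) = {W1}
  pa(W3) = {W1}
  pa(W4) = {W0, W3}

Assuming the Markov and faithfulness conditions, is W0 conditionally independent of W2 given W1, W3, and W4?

Yes

Enumerating the 2 paths from W0 to W2 and testing each for blocking by {W1, W3, W4}:
Path 1: W0 → W4 ← W3 ← W1 → W2
  W3 is a chain here and W3 is conditioned on, so the path is blocked at W3.
Path 2: W0 → W1 → W2
  W1 is a chain here and W1 is conditioned on, so the path is blocked at W1.
All paths are blocked; W0 ⊥ W2 | {W1, W3, W4} holds.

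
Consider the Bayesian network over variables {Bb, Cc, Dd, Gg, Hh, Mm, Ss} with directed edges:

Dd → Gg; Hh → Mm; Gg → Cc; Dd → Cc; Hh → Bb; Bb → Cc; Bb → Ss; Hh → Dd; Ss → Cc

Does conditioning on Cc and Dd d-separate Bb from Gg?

Enumerating the 6 paths from Bb to Gg and testing each for blocking by {Cc, Dd}:
Path 1: Bb → Ss → Cc ← Gg
  Ss is a chain and Ss is not conditioned on; Cc is a collider and Cc is conditioned on, which opens it — no node blocks this path, so it is active.
Path 2: Bb → Ss → Cc ← Dd → Gg
  Dd is a fork here and Dd is conditioned on, so the path is blocked at Dd.
Path 3: Bb → Cc ← Gg
  Cc is a collider and Cc is conditioned on, which opens it — no node blocks this path, so it is active.
Path 4: Bb → Cc ← Dd → Gg
  Dd is a fork here and Dd is conditioned on, so the path is blocked at Dd.
Path 5: Bb ← Hh → Dd → Cc ← Gg
  Dd is a chain here and Dd is conditioned on, so the path is blocked at Dd.
Path 6: Bb ← Hh → Dd → Gg
  Dd is a chain here and Dd is conditioned on, so the path is blocked at Dd.
Since the path Bb → Ss → Cc ← Gg is active, Bb and Gg are not d-separated given {Cc, Dd}.

No — Bb and Gg are not d-separated given {Cc, Dd}.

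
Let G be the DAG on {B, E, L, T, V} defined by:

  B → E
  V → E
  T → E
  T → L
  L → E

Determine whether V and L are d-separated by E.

No

There are 2 undirected paths between V and L; checking each against the conditioning set {E}:
  1. V → E ← T → L — E:collider[open]; T:fork[open] ⇒ active
  2. V → E ← L — E:collider[open] ⇒ active
Because an active path exists, V and L are not d-separated.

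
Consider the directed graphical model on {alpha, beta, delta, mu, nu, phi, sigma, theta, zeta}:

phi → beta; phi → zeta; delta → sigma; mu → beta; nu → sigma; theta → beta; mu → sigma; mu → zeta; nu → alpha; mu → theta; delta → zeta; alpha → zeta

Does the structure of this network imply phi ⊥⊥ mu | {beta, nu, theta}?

No

Enumerating the 5 paths from phi to mu and testing each for blocking by {beta, nu, theta}:
Path 1: phi → zeta ← mu
  zeta is a collider here and neither zeta nor any of its descendants is conditioned on, so the collider stays closed — the path is blocked at zeta.
Path 2: phi → zeta ← delta → sigma ← mu
  zeta is a collider here and neither zeta nor any of its descendants is conditioned on, so the collider stays closed — the path is blocked at zeta.
Path 3: phi → zeta ← alpha ← nu → sigma ← mu
  zeta is a collider here and neither zeta nor any of its descendants is conditioned on, so the collider stays closed — the path is blocked at zeta.
Path 4: phi → beta ← theta ← mu
  theta is a chain here and theta is conditioned on, so the path is blocked at theta.
Path 5: phi → beta ← mu
  beta is a collider and beta is conditioned on, which opens it — no node blocks this path, so it is active.
Because an active path exists, phi and mu are not d-separated.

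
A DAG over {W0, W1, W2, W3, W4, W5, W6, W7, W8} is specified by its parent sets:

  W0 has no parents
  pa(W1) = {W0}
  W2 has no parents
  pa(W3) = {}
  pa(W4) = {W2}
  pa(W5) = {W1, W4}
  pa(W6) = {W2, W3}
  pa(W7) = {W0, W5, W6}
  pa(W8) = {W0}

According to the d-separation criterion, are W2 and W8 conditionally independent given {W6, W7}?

There are 4 undirected paths between W2 and W8; checking each against the conditioning set {W6, W7}:
Path 1: W2 → W6 → W7 ← W5 ← W1 ← W0 → W8
  W6 is a chain here and W6 is conditioned on, so the path is blocked at W6.
Path 2: W2 → W6 → W7 ← W0 → W8
  W6 is a chain here and W6 is conditioned on, so the path is blocked at W6.
Path 3: W2 → W4 → W5 ← W1 ← W0 → W8
  W4 is a chain and W4 is not conditioned on; W5 is a collider and its descendant W7 is conditioned on, which opens it; W1 is a chain and W1 is not conditioned on; W0 is a fork and W0 is not conditioned on — no node blocks this path, so it is active.
Path 4: W2 → W4 → W5 → W7 ← W0 → W8
  W4 is a chain and W4 is not conditioned on; W5 is a chain and W5 is not conditioned on; W7 is a collider and W7 is conditioned on, which opens it; W0 is a fork and W0 is not conditioned on — no node blocks this path, so it is active.
At least one path is unblocked, so d-separation fails.

No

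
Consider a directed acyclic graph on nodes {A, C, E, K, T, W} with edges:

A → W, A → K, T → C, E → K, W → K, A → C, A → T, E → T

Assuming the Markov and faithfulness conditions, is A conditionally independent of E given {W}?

Enumerating the 4 paths from A to E and testing each for blocking by {W}:
Path 1: A → C ← T ← E
  C is a collider here and neither C nor any of its descendants is conditioned on, so the collider stays closed — the path is blocked at C.
Path 2: A → T ← E
  T is a collider here and neither T nor any of its descendants is conditioned on, so the collider stays closed — the path is blocked at T.
Path 3: A → W → K ← E
  W is a chain here and W is conditioned on, so the path is blocked at W.
Path 4: A → K ← E
  K is a collider here and neither K nor any of its descendants is conditioned on, so the collider stays closed — the path is blocked at K.
Every path is blocked, so A and E are d-separated given {W}.

Yes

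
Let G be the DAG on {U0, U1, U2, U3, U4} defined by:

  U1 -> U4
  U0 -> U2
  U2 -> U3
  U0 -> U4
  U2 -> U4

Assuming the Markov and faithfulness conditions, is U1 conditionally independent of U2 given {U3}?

Enumerating the 2 paths from U1 to U2 and testing each for blocking by {U3}:
  1. U1 → U4 ← U0 → U2 — U4:collider[blocks]; U0:fork[open] ⇒ blocked
  2. U1 → U4 ← U2 — U4:collider[blocks] ⇒ blocked
Since every path is blocked, d-separation holds.

Yes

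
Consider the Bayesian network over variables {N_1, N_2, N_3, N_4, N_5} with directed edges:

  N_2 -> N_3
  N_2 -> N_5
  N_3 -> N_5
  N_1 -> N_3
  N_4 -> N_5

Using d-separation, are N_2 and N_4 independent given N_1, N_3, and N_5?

2 paths connect N_2 and N_4; each must be blocked for d-separation to hold:
  1. N_2 → N_3 → N_5 ← N_4 — N_3:chain[blocks]; N_5:collider[open] ⇒ blocked
  2. N_2 → N_5 ← N_4 — N_5:collider[open] ⇒ active
At least one path is unblocked, so d-separation fails.

No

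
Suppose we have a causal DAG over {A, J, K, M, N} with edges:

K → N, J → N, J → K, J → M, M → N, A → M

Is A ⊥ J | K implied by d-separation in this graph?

Enumerating the 3 paths from A to J and testing each for blocking by {K}:
Path 1: A → M → N ← K ← J
  N is a collider here and neither N nor any of its descendants is conditioned on, so the collider stays closed — the path is blocked at N.
Path 2: A → M → N ← J
  N is a collider here and neither N nor any of its descendants is conditioned on, so the collider stays closed — the path is blocked at N.
Path 3: A → M ← J
  M is a collider here and neither M nor any of its descendants is conditioned on, so the collider stays closed — the path is blocked at M.
All paths are blocked; A ⊥ J | {K} holds.

Yes — A and J are d-separated given {K}.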